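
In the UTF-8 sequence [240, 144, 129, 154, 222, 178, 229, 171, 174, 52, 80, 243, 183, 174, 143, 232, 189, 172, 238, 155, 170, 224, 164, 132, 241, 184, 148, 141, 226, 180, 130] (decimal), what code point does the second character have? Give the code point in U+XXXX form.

U+07B2

Offset 0: leading byte 0xF0 = 11110000 → 4-byte char #1 = F0 90 81 9A.
Offset 4: leading byte 0xDE = 11011110 → 2-byte char #2 = DE B2.
Leading byte 0xDE = 11011110 matches 110xxxxx → 2-byte sequence.
Byte 1: 0xDE = 11011110, payload 11110 (5 bits).
Byte 2: 0xB2 = 10110010 (10xxxxxx ✓), payload 110010.
Concatenate: 11110110010 = 0x7B2 (11 bits → U+07B2).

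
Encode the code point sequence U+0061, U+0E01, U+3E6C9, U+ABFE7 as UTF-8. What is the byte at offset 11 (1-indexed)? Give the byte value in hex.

1-indexed offset 11 is 0-indexed offset 10.
U+0061 → 1-byte form 61 at offsets 0–0.
U+0E01 → 3-byte form E0 B8 81 at offsets 1–3.
U+3E6C9 → 4-byte form F0 BE 9B 89 at offsets 4–7.
U+ABFE7 → 4-byte form F2 AB BF A7 at offsets 8–11.
Offset 10 falls in char 4's range; it's byte 3 of F2 AB BF A7 = 0xBF.

0xBF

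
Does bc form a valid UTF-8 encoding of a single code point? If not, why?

Byte 0xBC = 10111100 has the form 10xxxxxx — a continuation byte — but there is no preceding leading byte.

invalid (continuation byte with no leading byte)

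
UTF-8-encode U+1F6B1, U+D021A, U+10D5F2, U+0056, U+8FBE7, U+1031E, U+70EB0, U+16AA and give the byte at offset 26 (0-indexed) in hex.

0x9A

U+1F6B1 → 4-byte form F0 9F 9A B1 at offsets 0–3.
U+D021A → 4-byte form F3 90 88 9A at offsets 4–7.
U+10D5F2 → 4-byte form F4 8D 97 B2 at offsets 8–11.
U+0056 → 1-byte form 56 at offsets 12–12.
U+8FBE7 → 4-byte form F2 8F AF A7 at offsets 13–16.
U+1031E → 4-byte form F0 90 8C 9E at offsets 17–20.
U+70EB0 → 4-byte form F1 B0 BA B0 at offsets 21–24.
U+16AA → 3-byte form E1 9A AA at offsets 25–27.
Offset 26 falls in char 8's range; it's byte 2 of E1 9A AA = 0x9A.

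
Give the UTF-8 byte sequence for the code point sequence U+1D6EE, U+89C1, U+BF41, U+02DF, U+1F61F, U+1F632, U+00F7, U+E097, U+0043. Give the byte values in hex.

U+1D6EE: 4-byte form → F0 9D 9B AE.
U+89C1: 3-byte form → E8 A7 81.
U+BF41: 3-byte form → EB BD 81.
U+02DF: 2-byte form → CB 9F.
U+1F61F: 4-byte form → F0 9F 98 9F.
U+1F632: 4-byte form → F0 9F 98 B2.
U+00F7: 2-byte form → C3 B7.
U+E097: 3-byte form → EE 82 97.
U+0043: 1-byte form → 43.
Concatenated (26 bytes): F0 9D 9B AE E8 A7 81 EB BD 81 CB 9F F0 9F 98 9F F0 9F 98 B2 C3 B7 EE 82 97 43.

F0 9D 9B AE E8 A7 81 EB BD 81 CB 9F F0 9F 98 9F F0 9F 98 B2 C3 B7 EE 82 97 43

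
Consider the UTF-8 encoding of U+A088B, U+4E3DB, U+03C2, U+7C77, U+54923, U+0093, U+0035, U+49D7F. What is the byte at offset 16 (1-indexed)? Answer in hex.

1-indexed offset 16 is 0-indexed offset 15.
U+A088B → 4-byte form F2 A0 A2 8B at offsets 0–3.
U+4E3DB → 4-byte form F1 8E 8F 9B at offsets 4–7.
U+03C2 → 2-byte form CF 82 at offsets 8–9.
U+7C77 → 3-byte form E7 B1 B7 at offsets 10–12.
U+54923 → 4-byte form F1 94 A4 A3 at offsets 13–16.
Offset 15 falls in char 5's range; it's byte 3 of F1 94 A4 A3 = 0xA4.

0xA4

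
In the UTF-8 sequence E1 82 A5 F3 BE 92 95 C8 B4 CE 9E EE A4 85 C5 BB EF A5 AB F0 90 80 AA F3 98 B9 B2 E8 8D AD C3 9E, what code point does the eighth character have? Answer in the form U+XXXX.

Offset 0: leading byte 0xE1 = 11100001 → 3-byte char #1 = E1 82 A5.
Offset 3: leading byte 0xF3 = 11110011 → 4-byte char #2 = F3 BE 92 95.
Offset 7: leading byte 0xC8 = 11001000 → 2-byte char #3 = C8 B4.
Offset 9: leading byte 0xCE = 11001110 → 2-byte char #4 = CE 9E.
Offset 11: leading byte 0xEE = 11101110 → 3-byte char #5 = EE A4 85.
Offset 14: leading byte 0xC5 = 11000101 → 2-byte char #6 = C5 BB.
Offset 16: leading byte 0xEF = 11101111 → 3-byte char #7 = EF A5 AB.
Offset 19: leading byte 0xF0 = 11110000 → 4-byte char #8 = F0 90 80 AA.
Leading byte 0xF0 = 11110000 matches 11110xxx → 4-byte sequence.
Byte 1: 0xF0 = 11110000, payload 000 (3 bits).
Byte 2: 0x90 = 10010000 (10xxxxxx ✓), payload 010000.
Byte 3: 0x80 = 10000000 (10xxxxxx ✓), payload 000000.
Byte 4: 0xAA = 10101010 (10xxxxxx ✓), payload 101010.
Concatenate: 000010000000000101010 = 0x1002A (21 bits → U+1002A).

U+1002A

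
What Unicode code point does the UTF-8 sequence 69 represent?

U+0069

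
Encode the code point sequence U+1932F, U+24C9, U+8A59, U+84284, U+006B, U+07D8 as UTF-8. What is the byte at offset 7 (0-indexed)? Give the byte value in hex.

U+1932F → 4-byte form F0 99 8C AF at offsets 0–3.
U+24C9 → 3-byte form E2 93 89 at offsets 4–6.
U+8A59 → 3-byte form E8 A9 99 at offsets 7–9.
Offset 7 falls in char 3's range; it's byte 1 of E8 A9 99 = 0xE8.

0xE8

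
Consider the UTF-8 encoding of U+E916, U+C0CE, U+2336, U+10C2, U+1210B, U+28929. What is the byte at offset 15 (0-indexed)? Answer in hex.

0x8B

U+E916 → 3-byte form EE A4 96 at offsets 0–2.
U+C0CE → 3-byte form EC 83 8E at offsets 3–5.
U+2336 → 3-byte form E2 8C B6 at offsets 6–8.
U+10C2 → 3-byte form E1 83 82 at offsets 9–11.
U+1210B → 4-byte form F0 92 84 8B at offsets 12–15.
Offset 15 falls in char 5's range; it's byte 4 of F0 92 84 8B = 0x8B.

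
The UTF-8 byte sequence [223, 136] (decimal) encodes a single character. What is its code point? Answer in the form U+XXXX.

U+07C8

Leading byte 0xDF = 11011111 matches 110xxxxx → 2-byte sequence.
Byte 1: 0xDF = 11011111, payload 11111 (5 bits).
Byte 2: 0x88 = 10001000 (10xxxxxx ✓), payload 001000.
Concatenate: 11111001000 = 0x7C8 (11 bits → U+07C8).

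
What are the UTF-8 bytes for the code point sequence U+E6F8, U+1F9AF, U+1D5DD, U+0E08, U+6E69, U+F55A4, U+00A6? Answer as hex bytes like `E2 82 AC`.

U+E6F8: 3-byte form → EE 9B B8.
U+1F9AF: 4-byte form → F0 9F A6 AF.
U+1D5DD: 4-byte form → F0 9D 97 9D.
U+0E08: 3-byte form → E0 B8 88.
U+6E69: 3-byte form → E6 B9 A9.
U+F55A4: 4-byte form → F3 B5 96 A4.
U+00A6: 2-byte form → C2 A6.
Concatenated (23 bytes): EE 9B B8 F0 9F A6 AF F0 9D 97 9D E0 B8 88 E6 B9 A9 F3 B5 96 A4 C2 A6.

EE 9B B8 F0 9F A6 AF F0 9D 97 9D E0 B8 88 E6 B9 A9 F3 B5 96 A4 C2 A6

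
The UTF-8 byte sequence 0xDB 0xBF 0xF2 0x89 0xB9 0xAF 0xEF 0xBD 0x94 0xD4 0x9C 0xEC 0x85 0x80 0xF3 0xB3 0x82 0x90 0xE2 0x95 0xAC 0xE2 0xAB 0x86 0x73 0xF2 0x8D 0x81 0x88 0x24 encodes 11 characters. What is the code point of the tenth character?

U+8D048

Offset 0: leading byte 0xDB = 11011011 → 2-byte char #1 = DB BF.
Offset 2: leading byte 0xF2 = 11110010 → 4-byte char #2 = F2 89 B9 AF.
Offset 6: leading byte 0xEF = 11101111 → 3-byte char #3 = EF BD 94.
Offset 9: leading byte 0xD4 = 11010100 → 2-byte char #4 = D4 9C.
Offset 11: leading byte 0xEC = 11101100 → 3-byte char #5 = EC 85 80.
Offset 14: leading byte 0xF3 = 11110011 → 4-byte char #6 = F3 B3 82 90.
Offset 18: leading byte 0xE2 = 11100010 → 3-byte char #7 = E2 95 AC.
Offset 21: leading byte 0xE2 = 11100010 → 3-byte char #8 = E2 AB 86.
Offset 24: leading byte 0x73 = 01110011 → 1-byte char #9 = 73.
Offset 25: leading byte 0xF2 = 11110010 → 4-byte char #10 = F2 8D 81 88.
Leading byte 0xF2 = 11110010 matches 11110xxx → 4-byte sequence.
Byte 1: 0xF2 = 11110010, payload 010 (3 bits).
Byte 2: 0x8D = 10001101 (10xxxxxx ✓), payload 001101.
Byte 3: 0x81 = 10000001 (10xxxxxx ✓), payload 000001.
Byte 4: 0x88 = 10001000 (10xxxxxx ✓), payload 001000.
Concatenate: 010001101000001001000 = 0x8D048 (21 bits → U+8D048).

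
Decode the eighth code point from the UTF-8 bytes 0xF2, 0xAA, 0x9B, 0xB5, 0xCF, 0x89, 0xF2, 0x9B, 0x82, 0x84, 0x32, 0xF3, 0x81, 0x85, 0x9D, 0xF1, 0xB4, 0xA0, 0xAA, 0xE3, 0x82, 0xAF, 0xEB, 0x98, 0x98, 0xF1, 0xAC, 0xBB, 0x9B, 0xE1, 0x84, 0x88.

U+B618

Offset 0: leading byte 0xF2 = 11110010 → 4-byte char #1 = F2 AA 9B B5.
Offset 4: leading byte 0xCF = 11001111 → 2-byte char #2 = CF 89.
Offset 6: leading byte 0xF2 = 11110010 → 4-byte char #3 = F2 9B 82 84.
Offset 10: leading byte 0x32 = 00110010 → 1-byte char #4 = 32.
Offset 11: leading byte 0xF3 = 11110011 → 4-byte char #5 = F3 81 85 9D.
Offset 15: leading byte 0xF1 = 11110001 → 4-byte char #6 = F1 B4 A0 AA.
Offset 19: leading byte 0xE3 = 11100011 → 3-byte char #7 = E3 82 AF.
Offset 22: leading byte 0xEB = 11101011 → 3-byte char #8 = EB 98 98.
Leading byte 0xEB = 11101011 matches 1110xxxx → 3-byte sequence.
Byte 1: 0xEB = 11101011, payload 1011 (4 bits).
Byte 2: 0x98 = 10011000 (10xxxxxx ✓), payload 011000.
Byte 3: 0x98 = 10011000 (10xxxxxx ✓), payload 011000.
Concatenate: 1011011000011000 = 0xB618 (16 bits → U+B618).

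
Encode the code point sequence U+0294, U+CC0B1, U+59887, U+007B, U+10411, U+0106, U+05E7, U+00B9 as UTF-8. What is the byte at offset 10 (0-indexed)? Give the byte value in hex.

0x7B

U+0294 → 2-byte form CA 94 at offsets 0–1.
U+CC0B1 → 4-byte form F3 8C 82 B1 at offsets 2–5.
U+59887 → 4-byte form F1 99 A2 87 at offsets 6–9.
U+007B → 1-byte form 7B at offsets 10–10.
Offset 10 falls in char 4's range; it's byte 1 of 7B = 0x7B.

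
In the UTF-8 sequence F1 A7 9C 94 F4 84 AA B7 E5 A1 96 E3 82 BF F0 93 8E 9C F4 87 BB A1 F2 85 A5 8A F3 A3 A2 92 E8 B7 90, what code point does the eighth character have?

U+E3892

Offset 0: leading byte 0xF1 = 11110001 → 4-byte char #1 = F1 A7 9C 94.
Offset 4: leading byte 0xF4 = 11110100 → 4-byte char #2 = F4 84 AA B7.
Offset 8: leading byte 0xE5 = 11100101 → 3-byte char #3 = E5 A1 96.
Offset 11: leading byte 0xE3 = 11100011 → 3-byte char #4 = E3 82 BF.
Offset 14: leading byte 0xF0 = 11110000 → 4-byte char #5 = F0 93 8E 9C.
Offset 18: leading byte 0xF4 = 11110100 → 4-byte char #6 = F4 87 BB A1.
Offset 22: leading byte 0xF2 = 11110010 → 4-byte char #7 = F2 85 A5 8A.
Offset 26: leading byte 0xF3 = 11110011 → 4-byte char #8 = F3 A3 A2 92.
Leading byte 0xF3 = 11110011 matches 11110xxx → 4-byte sequence.
Byte 1: 0xF3 = 11110011, payload 011 (3 bits).
Byte 2: 0xA3 = 10100011 (10xxxxxx ✓), payload 100011.
Byte 3: 0xA2 = 10100010 (10xxxxxx ✓), payload 100010.
Byte 4: 0x92 = 10010010 (10xxxxxx ✓), payload 010010.
Concatenate: 011100011100010010010 = 0xE3892 (21 bits → U+E3892).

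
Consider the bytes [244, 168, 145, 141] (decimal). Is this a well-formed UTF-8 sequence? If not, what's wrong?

Leading byte 0xF4 = 11110100 → 4-byte form.
Payload = 0x12844D, which exceeds U+10FFFF, the maximum Unicode code point. (Leading bytes F5–FF, or F4 followed by ≥ 0x90, are invalid.)

invalid (encodes a value above U+10FFFF)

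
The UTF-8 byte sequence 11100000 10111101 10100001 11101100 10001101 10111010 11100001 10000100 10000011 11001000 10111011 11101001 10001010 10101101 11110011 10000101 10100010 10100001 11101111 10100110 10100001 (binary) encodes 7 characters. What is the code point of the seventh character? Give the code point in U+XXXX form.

Offset 0: leading byte 0xE0 = 11100000 → 3-byte char #1 = E0 BD A1.
Offset 3: leading byte 0xEC = 11101100 → 3-byte char #2 = EC 8D BA.
Offset 6: leading byte 0xE1 = 11100001 → 3-byte char #3 = E1 84 83.
Offset 9: leading byte 0xC8 = 11001000 → 2-byte char #4 = C8 BB.
Offset 11: leading byte 0xE9 = 11101001 → 3-byte char #5 = E9 8A AD.
Offset 14: leading byte 0xF3 = 11110011 → 4-byte char #6 = F3 85 A2 A1.
Offset 18: leading byte 0xEF = 11101111 → 3-byte char #7 = EF A6 A1.
Leading byte 0xEF = 11101111 matches 1110xxxx → 3-byte sequence.
Byte 1: 0xEF = 11101111, payload 1111 (4 bits).
Byte 2: 0xA6 = 10100110 (10xxxxxx ✓), payload 100110.
Byte 3: 0xA1 = 10100001 (10xxxxxx ✓), payload 100001.
Concatenate: 1111100110100001 = 0xF9A1 (16 bits → U+F9A1).

U+F9A1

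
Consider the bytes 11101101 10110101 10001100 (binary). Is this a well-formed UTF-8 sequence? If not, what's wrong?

invalid (encodes a surrogate (U+D800–U+DFFF))

Structurally a 3-byte sequence; payload = 0xDD4C.
But 0xDD4C is in U+D800–U+DFFF, the surrogate range. Surrogates are not Unicode scalar values and are forbidden in UTF-8.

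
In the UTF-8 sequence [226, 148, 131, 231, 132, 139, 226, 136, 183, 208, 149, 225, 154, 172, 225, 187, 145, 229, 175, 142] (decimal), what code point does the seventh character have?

U+5BCE

Offset 0: leading byte 0xE2 = 11100010 → 3-byte char #1 = E2 94 83.
Offset 3: leading byte 0xE7 = 11100111 → 3-byte char #2 = E7 84 8B.
Offset 6: leading byte 0xE2 = 11100010 → 3-byte char #3 = E2 88 B7.
Offset 9: leading byte 0xD0 = 11010000 → 2-byte char #4 = D0 95.
Offset 11: leading byte 0xE1 = 11100001 → 3-byte char #5 = E1 9A AC.
Offset 14: leading byte 0xE1 = 11100001 → 3-byte char #6 = E1 BB 91.
Offset 17: leading byte 0xE5 = 11100101 → 3-byte char #7 = E5 AF 8E.
Leading byte 0xE5 = 11100101 matches 1110xxxx → 3-byte sequence.
Byte 1: 0xE5 = 11100101, payload 0101 (4 bits).
Byte 2: 0xAF = 10101111 (10xxxxxx ✓), payload 101111.
Byte 3: 0x8E = 10001110 (10xxxxxx ✓), payload 001110.
Concatenate: 0101101111001110 = 0x5BCE (16 bits → U+5BCE).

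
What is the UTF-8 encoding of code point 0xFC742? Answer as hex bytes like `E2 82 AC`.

F3 BC 9D 82

U+FC742 = 0xFC742 = 1034050 decimal. In range U+10000–U+10FFFF → 4-byte form: 11110xxx 10xxxxxx 10xxxxxx 10xxxxxx.
Binary (21 bits): 011111100011101000010.
Split 3+6+6+6: 011 | 111100 | 011101 | 000010.
Byte 1: 11110011 = 0xF3.
Byte 2: 10111100 = 0xBC.
Byte 3: 10011101 = 0x9D.
Byte 4: 10000010 = 0x82.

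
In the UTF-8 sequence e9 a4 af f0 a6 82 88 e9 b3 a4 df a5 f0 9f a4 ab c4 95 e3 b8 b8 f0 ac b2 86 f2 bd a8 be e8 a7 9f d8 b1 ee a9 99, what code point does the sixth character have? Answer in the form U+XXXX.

Offset 0: leading byte 0xE9 = 11101001 → 3-byte char #1 = E9 A4 AF.
Offset 3: leading byte 0xF0 = 11110000 → 4-byte char #2 = F0 A6 82 88.
Offset 7: leading byte 0xE9 = 11101001 → 3-byte char #3 = E9 B3 A4.
Offset 10: leading byte 0xDF = 11011111 → 2-byte char #4 = DF A5.
Offset 12: leading byte 0xF0 = 11110000 → 4-byte char #5 = F0 9F A4 AB.
Offset 16: leading byte 0xC4 = 11000100 → 2-byte char #6 = C4 95.
Leading byte 0xC4 = 11000100 matches 110xxxxx → 2-byte sequence.
Byte 1: 0xC4 = 11000100, payload 00100 (5 bits).
Byte 2: 0x95 = 10010101 (10xxxxxx ✓), payload 010101.
Concatenate: 00100010101 = 0x115 (11 bits → U+0115).

U+0115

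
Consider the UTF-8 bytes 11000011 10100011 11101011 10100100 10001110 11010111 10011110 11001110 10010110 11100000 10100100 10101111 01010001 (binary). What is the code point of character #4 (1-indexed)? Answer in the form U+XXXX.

Offset 0: leading byte 0xC3 = 11000011 → 2-byte char #1 = C3 A3.
Offset 2: leading byte 0xEB = 11101011 → 3-byte char #2 = EB A4 8E.
Offset 5: leading byte 0xD7 = 11010111 → 2-byte char #3 = D7 9E.
Offset 7: leading byte 0xCE = 11001110 → 2-byte char #4 = CE 96.
Leading byte 0xCE = 11001110 matches 110xxxxx → 2-byte sequence.
Byte 1: 0xCE = 11001110, payload 01110 (5 bits).
Byte 2: 0x96 = 10010110 (10xxxxxx ✓), payload 010110.
Concatenate: 01110010110 = 0x396 (11 bits → U+0396).

U+0396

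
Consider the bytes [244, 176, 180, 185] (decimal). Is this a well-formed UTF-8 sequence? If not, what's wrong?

invalid (encodes a value above U+10FFFF)

Leading byte 0xF4 = 11110100 → 4-byte form.
Payload = 0x130D39, which exceeds U+10FFFF, the maximum Unicode code point. (Leading bytes F5–FF, or F4 followed by ≥ 0x90, are invalid.)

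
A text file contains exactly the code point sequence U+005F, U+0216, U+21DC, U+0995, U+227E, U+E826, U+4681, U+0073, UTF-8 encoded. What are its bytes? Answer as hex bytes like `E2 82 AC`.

U+005F: 1-byte form → 5F.
U+0216: 2-byte form → C8 96.
U+21DC: 3-byte form → E2 87 9C.
U+0995: 3-byte form → E0 A6 95.
U+227E: 3-byte form → E2 89 BE.
U+E826: 3-byte form → EE A0 A6.
U+4681: 3-byte form → E4 9A 81.
U+0073: 1-byte form → 73.
Concatenated (19 bytes): 5F C8 96 E2 87 9C E0 A6 95 E2 89 BE EE A0 A6 E4 9A 81 73.

5F C8 96 E2 87 9C E0 A6 95 E2 89 BE EE A0 A6 E4 9A 81 73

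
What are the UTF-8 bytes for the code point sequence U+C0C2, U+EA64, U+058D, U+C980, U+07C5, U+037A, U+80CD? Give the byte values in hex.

U+C0C2: 3-byte form → EC 83 82.
U+EA64: 3-byte form → EE A9 A4.
U+058D: 2-byte form → D6 8D.
U+C980: 3-byte form → EC A6 80.
U+07C5: 2-byte form → DF 85.
U+037A: 2-byte form → CD BA.
U+80CD: 3-byte form → E8 83 8D.
Concatenated (18 bytes): EC 83 82 EE A9 A4 D6 8D EC A6 80 DF 85 CD BA E8 83 8D.

EC 83 82 EE A9 A4 D6 8D EC A6 80 DF 85 CD BA E8 83 8D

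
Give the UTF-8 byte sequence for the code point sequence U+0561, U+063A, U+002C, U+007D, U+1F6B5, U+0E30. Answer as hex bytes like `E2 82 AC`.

U+0561: 2-byte form → D5 A1.
U+063A: 2-byte form → D8 BA.
U+002C: 1-byte form → 2C.
U+007D: 1-byte form → 7D.
U+1F6B5: 4-byte form → F0 9F 9A B5.
U+0E30: 3-byte form → E0 B8 B0.
Concatenated (13 bytes): D5 A1 D8 BA 2C 7D F0 9F 9A B5 E0 B8 B0.

D5 A1 D8 BA 2C 7D F0 9F 9A B5 E0 B8 B0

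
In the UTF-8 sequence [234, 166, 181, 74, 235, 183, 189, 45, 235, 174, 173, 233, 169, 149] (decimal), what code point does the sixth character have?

Offset 0: leading byte 0xEA = 11101010 → 3-byte char #1 = EA A6 B5.
Offset 3: leading byte 0x4A = 01001010 → 1-byte char #2 = 4A.
Offset 4: leading byte 0xEB = 11101011 → 3-byte char #3 = EB B7 BD.
Offset 7: leading byte 0x2D = 00101101 → 1-byte char #4 = 2D.
Offset 8: leading byte 0xEB = 11101011 → 3-byte char #5 = EB AE AD.
Offset 11: leading byte 0xE9 = 11101001 → 3-byte char #6 = E9 A9 95.
Leading byte 0xE9 = 11101001 matches 1110xxxx → 3-byte sequence.
Byte 1: 0xE9 = 11101001, payload 1001 (4 bits).
Byte 2: 0xA9 = 10101001 (10xxxxxx ✓), payload 101001.
Byte 3: 0x95 = 10010101 (10xxxxxx ✓), payload 010101.
Concatenate: 1001101001010101 = 0x9A55 (16 bits → U+9A55).

U+9A55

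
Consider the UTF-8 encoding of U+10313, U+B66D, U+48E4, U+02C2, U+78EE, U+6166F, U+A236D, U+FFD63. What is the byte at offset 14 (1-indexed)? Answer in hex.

0xA3

1-indexed offset 14 is 0-indexed offset 13.
U+10313 → 4-byte form F0 90 8C 93 at offsets 0–3.
U+B66D → 3-byte form EB 99 AD at offsets 4–6.
U+48E4 → 3-byte form E4 A3 A4 at offsets 7–9.
U+02C2 → 2-byte form CB 82 at offsets 10–11.
U+78EE → 3-byte form E7 A3 AE at offsets 12–14.
Offset 13 falls in char 5's range; it's byte 2 of E7 A3 AE = 0xA3.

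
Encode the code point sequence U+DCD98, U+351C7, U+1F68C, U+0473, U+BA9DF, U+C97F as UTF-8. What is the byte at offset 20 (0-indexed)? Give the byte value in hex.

0xBF

U+DCD98 → 4-byte form F3 9C B6 98 at offsets 0–3.
U+351C7 → 4-byte form F0 B5 87 87 at offsets 4–7.
U+1F68C → 4-byte form F0 9F 9A 8C at offsets 8–11.
U+0473 → 2-byte form D1 B3 at offsets 12–13.
U+BA9DF → 4-byte form F2 BA A7 9F at offsets 14–17.
U+C97F → 3-byte form EC A5 BF at offsets 18–20.
Offset 20 falls in char 6's range; it's byte 3 of EC A5 BF = 0xBF.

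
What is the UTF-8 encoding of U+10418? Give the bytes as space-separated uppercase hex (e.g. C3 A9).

U+10418 = 0x10418 = 66584 decimal. In range U+10000–U+10FFFF → 4-byte form: 11110xxx 10xxxxxx 10xxxxxx 10xxxxxx.
Binary (21 bits): 000010000010000011000.
Split 3+6+6+6: 000 | 010000 | 010000 | 011000.
Byte 1: 11110000 = 0xF0.
Byte 2: 10010000 = 0x90.
Byte 3: 10010000 = 0x90.
Byte 4: 10011000 = 0x98.

F0 90 90 98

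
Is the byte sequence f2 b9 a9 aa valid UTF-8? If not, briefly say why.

valid

Leading byte 0xF2 = 11110010 → 4-byte form.
Continuation bytes 0xB9=10111001, 0xA9=10101001, 0xAA=10101010 all match 10xxxxxx.
Decoded value 0xB9A6A is ≥ 0x10000 (shortest form) and not a surrogate.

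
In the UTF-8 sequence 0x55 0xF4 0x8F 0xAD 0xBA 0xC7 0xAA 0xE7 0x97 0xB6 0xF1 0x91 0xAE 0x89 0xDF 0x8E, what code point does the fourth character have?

Offset 0: leading byte 0x55 = 01010101 → 1-byte char #1 = 55.
Offset 1: leading byte 0xF4 = 11110100 → 4-byte char #2 = F4 8F AD BA.
Offset 5: leading byte 0xC7 = 11000111 → 2-byte char #3 = C7 AA.
Offset 7: leading byte 0xE7 = 11100111 → 3-byte char #4 = E7 97 B6.
Leading byte 0xE7 = 11100111 matches 1110xxxx → 3-byte sequence.
Byte 1: 0xE7 = 11100111, payload 0111 (4 bits).
Byte 2: 0x97 = 10010111 (10xxxxxx ✓), payload 010111.
Byte 3: 0xB6 = 10110110 (10xxxxxx ✓), payload 110110.
Concatenate: 0111010111110110 = 0x75F6 (16 bits → U+75F6).

U+75F6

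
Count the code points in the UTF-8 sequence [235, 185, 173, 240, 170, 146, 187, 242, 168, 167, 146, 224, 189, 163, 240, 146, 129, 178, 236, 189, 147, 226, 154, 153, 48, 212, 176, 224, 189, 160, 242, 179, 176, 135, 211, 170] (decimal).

Byte at offset 0: 0xEB = 11101011 → 3-byte char (#1). Advance 3.
Byte at offset 3: 0xF0 = 11110000 → 4-byte char (#2). Advance 4.
Byte at offset 7: 0xF2 = 11110010 → 4-byte char (#3). Advance 4.
Byte at offset 11: 0xE0 = 11100000 → 3-byte char (#4). Advance 3.
Byte at offset 14: 0xF0 = 11110000 → 4-byte char (#5). Advance 4.
Byte at offset 18: 0xEC = 11101100 → 3-byte char (#6). Advance 3.
Byte at offset 21: 0xE2 = 11100010 → 3-byte char (#7). Advance 3.
Byte at offset 24: 0x30 = 00110000 → 1-byte char (#8). Advance 1.
Byte at offset 25: 0xD4 = 11010100 → 2-byte char (#9). Advance 2.
Byte at offset 27: 0xE0 = 11100000 → 3-byte char (#10). Advance 3.
Byte at offset 30: 0xF2 = 11110010 → 4-byte char (#11). Advance 4.
Byte at offset 34: 0xD3 = 11010011 → 2-byte char (#12). Advance 2.
Reached end at offset 36 after 12 code points.

12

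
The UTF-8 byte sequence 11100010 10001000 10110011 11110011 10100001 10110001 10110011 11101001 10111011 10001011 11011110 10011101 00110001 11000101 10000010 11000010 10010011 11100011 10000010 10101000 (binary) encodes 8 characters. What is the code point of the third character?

Offset 0: leading byte 0xE2 = 11100010 → 3-byte char #1 = E2 88 B3.
Offset 3: leading byte 0xF3 = 11110011 → 4-byte char #2 = F3 A1 B1 B3.
Offset 7: leading byte 0xE9 = 11101001 → 3-byte char #3 = E9 BB 8B.
Leading byte 0xE9 = 11101001 matches 1110xxxx → 3-byte sequence.
Byte 1: 0xE9 = 11101001, payload 1001 (4 bits).
Byte 2: 0xBB = 10111011 (10xxxxxx ✓), payload 111011.
Byte 3: 0x8B = 10001011 (10xxxxxx ✓), payload 001011.
Concatenate: 1001111011001011 = 0x9ECB (16 bits → U+9ECB).

U+9ECB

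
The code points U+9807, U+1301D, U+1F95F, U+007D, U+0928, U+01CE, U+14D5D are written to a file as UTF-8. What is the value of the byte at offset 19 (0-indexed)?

U+9807 → 3-byte form E9 A0 87 at offsets 0–2.
U+1301D → 4-byte form F0 93 80 9D at offsets 3–6.
U+1F95F → 4-byte form F0 9F A5 9F at offsets 7–10.
U+007D → 1-byte form 7D at offsets 11–11.
U+0928 → 3-byte form E0 A4 A8 at offsets 12–14.
U+01CE → 2-byte form C7 8E at offsets 15–16.
U+14D5D → 4-byte form F0 94 B5 9D at offsets 17–20.
Offset 19 falls in char 7's range; it's byte 3 of F0 94 B5 9D = 0xB5.

0xB5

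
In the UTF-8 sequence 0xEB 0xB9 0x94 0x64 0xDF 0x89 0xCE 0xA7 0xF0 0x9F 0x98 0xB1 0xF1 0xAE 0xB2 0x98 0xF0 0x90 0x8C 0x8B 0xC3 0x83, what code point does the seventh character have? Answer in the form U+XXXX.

U+1030B

Offset 0: leading byte 0xEB = 11101011 → 3-byte char #1 = EB B9 94.
Offset 3: leading byte 0x64 = 01100100 → 1-byte char #2 = 64.
Offset 4: leading byte 0xDF = 11011111 → 2-byte char #3 = DF 89.
Offset 6: leading byte 0xCE = 11001110 → 2-byte char #4 = CE A7.
Offset 8: leading byte 0xF0 = 11110000 → 4-byte char #5 = F0 9F 98 B1.
Offset 12: leading byte 0xF1 = 11110001 → 4-byte char #6 = F1 AE B2 98.
Offset 16: leading byte 0xF0 = 11110000 → 4-byte char #7 = F0 90 8C 8B.
Leading byte 0xF0 = 11110000 matches 11110xxx → 4-byte sequence.
Byte 1: 0xF0 = 11110000, payload 000 (3 bits).
Byte 2: 0x90 = 10010000 (10xxxxxx ✓), payload 010000.
Byte 3: 0x8C = 10001100 (10xxxxxx ✓), payload 001100.
Byte 4: 0x8B = 10001011 (10xxxxxx ✓), payload 001011.
Concatenate: 000010000001100001011 = 0x1030B (21 bits → U+1030B).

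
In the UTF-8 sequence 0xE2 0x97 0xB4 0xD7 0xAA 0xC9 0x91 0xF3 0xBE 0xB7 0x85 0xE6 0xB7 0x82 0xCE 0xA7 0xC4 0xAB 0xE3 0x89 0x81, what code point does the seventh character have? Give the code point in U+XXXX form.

U+012B

Offset 0: leading byte 0xE2 = 11100010 → 3-byte char #1 = E2 97 B4.
Offset 3: leading byte 0xD7 = 11010111 → 2-byte char #2 = D7 AA.
Offset 5: leading byte 0xC9 = 11001001 → 2-byte char #3 = C9 91.
Offset 7: leading byte 0xF3 = 11110011 → 4-byte char #4 = F3 BE B7 85.
Offset 11: leading byte 0xE6 = 11100110 → 3-byte char #5 = E6 B7 82.
Offset 14: leading byte 0xCE = 11001110 → 2-byte char #6 = CE A7.
Offset 16: leading byte 0xC4 = 11000100 → 2-byte char #7 = C4 AB.
Leading byte 0xC4 = 11000100 matches 110xxxxx → 2-byte sequence.
Byte 1: 0xC4 = 11000100, payload 00100 (5 bits).
Byte 2: 0xAB = 10101011 (10xxxxxx ✓), payload 101011.
Concatenate: 00100101011 = 0x12B (11 bits → U+012B).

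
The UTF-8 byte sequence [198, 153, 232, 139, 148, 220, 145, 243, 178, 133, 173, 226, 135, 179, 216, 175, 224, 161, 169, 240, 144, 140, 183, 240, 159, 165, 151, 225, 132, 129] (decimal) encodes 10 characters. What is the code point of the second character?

U+82D4

Offset 0: leading byte 0xC6 = 11000110 → 2-byte char #1 = C6 99.
Offset 2: leading byte 0xE8 = 11101000 → 3-byte char #2 = E8 8B 94.
Leading byte 0xE8 = 11101000 matches 1110xxxx → 3-byte sequence.
Byte 1: 0xE8 = 11101000, payload 1000 (4 bits).
Byte 2: 0x8B = 10001011 (10xxxxxx ✓), payload 001011.
Byte 3: 0x94 = 10010100 (10xxxxxx ✓), payload 010100.
Concatenate: 1000001011010100 = 0x82D4 (16 bits → U+82D4).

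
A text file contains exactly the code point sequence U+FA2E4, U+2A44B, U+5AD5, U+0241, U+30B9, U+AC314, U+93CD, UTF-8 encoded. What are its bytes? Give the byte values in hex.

U+FA2E4: 4-byte form → F3 BA 8B A4.
U+2A44B: 4-byte form → F0 AA 91 8B.
U+5AD5: 3-byte form → E5 AB 95.
U+0241: 2-byte form → C9 81.
U+30B9: 3-byte form → E3 82 B9.
U+AC314: 4-byte form → F2 AC 8C 94.
U+93CD: 3-byte form → E9 8F 8D.
Concatenated (23 bytes): F3 BA 8B A4 F0 AA 91 8B E5 AB 95 C9 81 E3 82 B9 F2 AC 8C 94 E9 8F 8D.

F3 BA 8B A4 F0 AA 91 8B E5 AB 95 C9 81 E3 82 B9 F2 AC 8C 94 E9 8F 8D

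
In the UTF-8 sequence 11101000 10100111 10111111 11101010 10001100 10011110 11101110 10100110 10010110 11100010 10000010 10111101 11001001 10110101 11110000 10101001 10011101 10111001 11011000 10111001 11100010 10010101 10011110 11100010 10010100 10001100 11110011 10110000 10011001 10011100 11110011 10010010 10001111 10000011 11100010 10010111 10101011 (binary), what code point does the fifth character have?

Offset 0: leading byte 0xE8 = 11101000 → 3-byte char #1 = E8 A7 BF.
Offset 3: leading byte 0xEA = 11101010 → 3-byte char #2 = EA 8C 9E.
Offset 6: leading byte 0xEE = 11101110 → 3-byte char #3 = EE A6 96.
Offset 9: leading byte 0xE2 = 11100010 → 3-byte char #4 = E2 82 BD.
Offset 12: leading byte 0xC9 = 11001001 → 2-byte char #5 = C9 B5.
Leading byte 0xC9 = 11001001 matches 110xxxxx → 2-byte sequence.
Byte 1: 0xC9 = 11001001, payload 01001 (5 bits).
Byte 2: 0xB5 = 10110101 (10xxxxxx ✓), payload 110101.
Concatenate: 01001110101 = 0x275 (11 bits → U+0275).

U+0275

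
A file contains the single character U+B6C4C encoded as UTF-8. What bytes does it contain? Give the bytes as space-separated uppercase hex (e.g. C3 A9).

F2 B6 B1 8C

U+B6C4C = 0xB6C4C = 748620 decimal. In range U+10000–U+10FFFF → 4-byte form: 11110xxx 10xxxxxx 10xxxxxx 10xxxxxx.
Binary (21 bits): 010110110110001001100.
Split 3+6+6+6: 010 | 110110 | 110001 | 001100.
Byte 1: 11110010 = 0xF2.
Byte 2: 10110110 = 0xB6.
Byte 3: 10110001 = 0xB1.
Byte 4: 10001100 = 0x8C.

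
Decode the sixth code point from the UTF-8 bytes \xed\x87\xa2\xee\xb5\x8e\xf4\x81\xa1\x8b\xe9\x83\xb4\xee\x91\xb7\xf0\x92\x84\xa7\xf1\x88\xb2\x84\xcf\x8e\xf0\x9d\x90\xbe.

Offset 0: leading byte 0xED = 11101101 → 3-byte char #1 = ED 87 A2.
Offset 3: leading byte 0xEE = 11101110 → 3-byte char #2 = EE B5 8E.
Offset 6: leading byte 0xF4 = 11110100 → 4-byte char #3 = F4 81 A1 8B.
Offset 10: leading byte 0xE9 = 11101001 → 3-byte char #4 = E9 83 B4.
Offset 13: leading byte 0xEE = 11101110 → 3-byte char #5 = EE 91 B7.
Offset 16: leading byte 0xF0 = 11110000 → 4-byte char #6 = F0 92 84 A7.
Leading byte 0xF0 = 11110000 matches 11110xxx → 4-byte sequence.
Byte 1: 0xF0 = 11110000, payload 000 (3 bits).
Byte 2: 0x92 = 10010010 (10xxxxxx ✓), payload 010010.
Byte 3: 0x84 = 10000100 (10xxxxxx ✓), payload 000100.
Byte 4: 0xA7 = 10100111 (10xxxxxx ✓), payload 100111.
Concatenate: 000010010000100100111 = 0x12127 (21 bits → U+12127).

U+12127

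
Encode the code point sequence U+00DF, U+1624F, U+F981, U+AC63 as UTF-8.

U+00DF: 2-byte form → C3 9F.
U+1624F: 4-byte form → F0 96 89 8F.
U+F981: 3-byte form → EF A6 81.
U+AC63: 3-byte form → EA B1 A3.
Concatenated (12 bytes): C3 9F F0 96 89 8F EF A6 81 EA B1 A3.

C3 9F F0 96 89 8F EF A6 81 EA B1 A3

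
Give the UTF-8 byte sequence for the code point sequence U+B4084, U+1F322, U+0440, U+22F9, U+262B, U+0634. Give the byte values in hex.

F2 B4 82 84 F0 9F 8C A2 D1 80 E2 8B B9 E2 98 AB D8 B4

U+B4084: 4-byte form → F2 B4 82 84.
U+1F322: 4-byte form → F0 9F 8C A2.
U+0440: 2-byte form → D1 80.
U+22F9: 3-byte form → E2 8B B9.
U+262B: 3-byte form → E2 98 AB.
U+0634: 2-byte form → D8 B4.
Concatenated (18 bytes): F2 B4 82 84 F0 9F 8C A2 D1 80 E2 8B B9 E2 98 AB D8 B4.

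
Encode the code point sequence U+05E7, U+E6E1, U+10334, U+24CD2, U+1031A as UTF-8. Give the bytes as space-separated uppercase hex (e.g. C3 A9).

D7 A7 EE 9B A1 F0 90 8C B4 F0 A4 B3 92 F0 90 8C 9A

U+05E7: 2-byte form → D7 A7.
U+E6E1: 3-byte form → EE 9B A1.
U+10334: 4-byte form → F0 90 8C B4.
U+24CD2: 4-byte form → F0 A4 B3 92.
U+1031A: 4-byte form → F0 90 8C 9A.
Concatenated (17 bytes): D7 A7 EE 9B A1 F0 90 8C B4 F0 A4 B3 92 F0 90 8C 9A.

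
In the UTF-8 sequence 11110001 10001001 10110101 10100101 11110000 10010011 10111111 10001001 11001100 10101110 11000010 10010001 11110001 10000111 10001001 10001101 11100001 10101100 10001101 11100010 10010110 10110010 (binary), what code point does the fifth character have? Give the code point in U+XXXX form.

Offset 0: leading byte 0xF1 = 11110001 → 4-byte char #1 = F1 89 B5 A5.
Offset 4: leading byte 0xF0 = 11110000 → 4-byte char #2 = F0 93 BF 89.
Offset 8: leading byte 0xCC = 11001100 → 2-byte char #3 = CC AE.
Offset 10: leading byte 0xC2 = 11000010 → 2-byte char #4 = C2 91.
Offset 12: leading byte 0xF1 = 11110001 → 4-byte char #5 = F1 87 89 8D.
Leading byte 0xF1 = 11110001 matches 11110xxx → 4-byte sequence.
Byte 1: 0xF1 = 11110001, payload 001 (3 bits).
Byte 2: 0x87 = 10000111 (10xxxxxx ✓), payload 000111.
Byte 3: 0x89 = 10001001 (10xxxxxx ✓), payload 001001.
Byte 4: 0x8D = 10001101 (10xxxxxx ✓), payload 001101.
Concatenate: 001000111001001001101 = 0x4724D (21 bits → U+4724D).

U+4724D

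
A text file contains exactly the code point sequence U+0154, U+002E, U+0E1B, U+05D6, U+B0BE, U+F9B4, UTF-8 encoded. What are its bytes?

U+0154: 2-byte form → C5 94.
U+002E: 1-byte form → 2E.
U+0E1B: 3-byte form → E0 B8 9B.
U+05D6: 2-byte form → D7 96.
U+B0BE: 3-byte form → EB 82 BE.
U+F9B4: 3-byte form → EF A6 B4.
Concatenated (14 bytes): C5 94 2E E0 B8 9B D7 96 EB 82 BE EF A6 B4.

C5 94 2E E0 B8 9B D7 96 EB 82 BE EF A6 B4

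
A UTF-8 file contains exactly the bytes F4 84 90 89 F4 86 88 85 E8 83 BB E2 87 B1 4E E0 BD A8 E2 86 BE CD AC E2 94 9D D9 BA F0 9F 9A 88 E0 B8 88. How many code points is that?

12

Byte at offset 0: 0xF4 = 11110100 → 4-byte char (#1). Advance 4.
Byte at offset 4: 0xF4 = 11110100 → 4-byte char (#2). Advance 4.
Byte at offset 8: 0xE8 = 11101000 → 3-byte char (#3). Advance 3.
Byte at offset 11: 0xE2 = 11100010 → 3-byte char (#4). Advance 3.
Byte at offset 14: 0x4E = 01001110 → 1-byte char (#5). Advance 1.
Byte at offset 15: 0xE0 = 11100000 → 3-byte char (#6). Advance 3.
Byte at offset 18: 0xE2 = 11100010 → 3-byte char (#7). Advance 3.
Byte at offset 21: 0xCD = 11001101 → 2-byte char (#8). Advance 2.
Byte at offset 23: 0xE2 = 11100010 → 3-byte char (#9). Advance 3.
Byte at offset 26: 0xD9 = 11011001 → 2-byte char (#10). Advance 2.
Byte at offset 28: 0xF0 = 11110000 → 4-byte char (#11). Advance 4.
Byte at offset 32: 0xE0 = 11100000 → 3-byte char (#12). Advance 3.
Reached end at offset 35 after 12 code points.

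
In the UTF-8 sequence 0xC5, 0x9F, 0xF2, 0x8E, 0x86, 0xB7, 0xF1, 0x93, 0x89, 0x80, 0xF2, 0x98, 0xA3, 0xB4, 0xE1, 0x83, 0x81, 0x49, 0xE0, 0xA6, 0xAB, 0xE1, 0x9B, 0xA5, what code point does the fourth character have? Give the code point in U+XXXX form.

U+988F4

Offset 0: leading byte 0xC5 = 11000101 → 2-byte char #1 = C5 9F.
Offset 2: leading byte 0xF2 = 11110010 → 4-byte char #2 = F2 8E 86 B7.
Offset 6: leading byte 0xF1 = 11110001 → 4-byte char #3 = F1 93 89 80.
Offset 10: leading byte 0xF2 = 11110010 → 4-byte char #4 = F2 98 A3 B4.
Leading byte 0xF2 = 11110010 matches 11110xxx → 4-byte sequence.
Byte 1: 0xF2 = 11110010, payload 010 (3 bits).
Byte 2: 0x98 = 10011000 (10xxxxxx ✓), payload 011000.
Byte 3: 0xA3 = 10100011 (10xxxxxx ✓), payload 100011.
Byte 4: 0xB4 = 10110100 (10xxxxxx ✓), payload 110100.
Concatenate: 010011000100011110100 = 0x988F4 (21 bits → U+988F4).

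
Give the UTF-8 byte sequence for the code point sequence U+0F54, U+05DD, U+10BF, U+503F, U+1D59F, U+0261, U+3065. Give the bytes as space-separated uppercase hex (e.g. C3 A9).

U+0F54: 3-byte form → E0 BD 94.
U+05DD: 2-byte form → D7 9D.
U+10BF: 3-byte form → E1 82 BF.
U+503F: 3-byte form → E5 80 BF.
U+1D59F: 4-byte form → F0 9D 96 9F.
U+0261: 2-byte form → C9 A1.
U+3065: 3-byte form → E3 81 A5.
Concatenated (20 bytes): E0 BD 94 D7 9D E1 82 BF E5 80 BF F0 9D 96 9F C9 A1 E3 81 A5.

E0 BD 94 D7 9D E1 82 BF E5 80 BF F0 9D 96 9F C9 A1 E3 81 A5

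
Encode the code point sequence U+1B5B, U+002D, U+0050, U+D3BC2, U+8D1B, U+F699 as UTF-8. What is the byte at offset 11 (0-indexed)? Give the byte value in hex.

U+1B5B → 3-byte form E1 AD 9B at offsets 0–2.
U+002D → 1-byte form 2D at offsets 3–3.
U+0050 → 1-byte form 50 at offsets 4–4.
U+D3BC2 → 4-byte form F3 93 AF 82 at offsets 5–8.
U+8D1B → 3-byte form E8 B4 9B at offsets 9–11.
Offset 11 falls in char 5's range; it's byte 3 of E8 B4 9B = 0x9B.

0x9B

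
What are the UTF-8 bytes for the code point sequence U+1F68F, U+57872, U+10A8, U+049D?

U+1F68F: 4-byte form → F0 9F 9A 8F.
U+57872: 4-byte form → F1 97 A1 B2.
U+10A8: 3-byte form → E1 82 A8.
U+049D: 2-byte form → D2 9D.
Concatenated (13 bytes): F0 9F 9A 8F F1 97 A1 B2 E1 82 A8 D2 9D.

F0 9F 9A 8F F1 97 A1 B2 E1 82 A8 D2 9D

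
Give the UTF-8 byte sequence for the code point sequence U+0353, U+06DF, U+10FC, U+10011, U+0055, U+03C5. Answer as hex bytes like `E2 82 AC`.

U+0353: 2-byte form → CD 93.
U+06DF: 2-byte form → DB 9F.
U+10FC: 3-byte form → E1 83 BC.
U+10011: 4-byte form → F0 90 80 91.
U+0055: 1-byte form → 55.
U+03C5: 2-byte form → CF 85.
Concatenated (14 bytes): CD 93 DB 9F E1 83 BC F0 90 80 91 55 CF 85.

CD 93 DB 9F E1 83 BC F0 90 80 91 55 CF 85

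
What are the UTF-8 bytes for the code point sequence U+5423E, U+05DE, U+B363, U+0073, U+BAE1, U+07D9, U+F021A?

F1 94 88 BE D7 9E EB 8D A3 73 EB AB A1 DF 99 F3 B0 88 9A

U+5423E: 4-byte form → F1 94 88 BE.
U+05DE: 2-byte form → D7 9E.
U+B363: 3-byte form → EB 8D A3.
U+0073: 1-byte form → 73.
U+BAE1: 3-byte form → EB AB A1.
U+07D9: 2-byte form → DF 99.
U+F021A: 4-byte form → F3 B0 88 9A.
Concatenated (19 bytes): F1 94 88 BE D7 9E EB 8D A3 73 EB AB A1 DF 99 F3 B0 88 9A.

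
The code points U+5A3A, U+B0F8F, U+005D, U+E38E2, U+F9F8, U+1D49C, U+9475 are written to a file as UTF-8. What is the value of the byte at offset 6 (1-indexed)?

0xBE

1-indexed offset 6 is 0-indexed offset 5.
U+5A3A → 3-byte form E5 A8 BA at offsets 0–2.
U+B0F8F → 4-byte form F2 B0 BE 8F at offsets 3–6.
Offset 5 falls in char 2's range; it's byte 3 of F2 B0 BE 8F = 0xBE.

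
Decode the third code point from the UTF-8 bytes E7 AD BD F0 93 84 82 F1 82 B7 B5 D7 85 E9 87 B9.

U+42DF5

Offset 0: leading byte 0xE7 = 11100111 → 3-byte char #1 = E7 AD BD.
Offset 3: leading byte 0xF0 = 11110000 → 4-byte char #2 = F0 93 84 82.
Offset 7: leading byte 0xF1 = 11110001 → 4-byte char #3 = F1 82 B7 B5.
Leading byte 0xF1 = 11110001 matches 11110xxx → 4-byte sequence.
Byte 1: 0xF1 = 11110001, payload 001 (3 bits).
Byte 2: 0x82 = 10000010 (10xxxxxx ✓), payload 000010.
Byte 3: 0xB7 = 10110111 (10xxxxxx ✓), payload 110111.
Byte 4: 0xB5 = 10110101 (10xxxxxx ✓), payload 110101.
Concatenate: 001000010110111110101 = 0x42DF5 (21 bits → U+42DF5).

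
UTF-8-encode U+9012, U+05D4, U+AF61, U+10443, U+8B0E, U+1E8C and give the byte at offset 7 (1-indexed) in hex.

1-indexed offset 7 is 0-indexed offset 6.
U+9012 → 3-byte form E9 80 92 at offsets 0–2.
U+05D4 → 2-byte form D7 94 at offsets 3–4.
U+AF61 → 3-byte form EA BD A1 at offsets 5–7.
Offset 6 falls in char 3's range; it's byte 2 of EA BD A1 = 0xBD.

0xBD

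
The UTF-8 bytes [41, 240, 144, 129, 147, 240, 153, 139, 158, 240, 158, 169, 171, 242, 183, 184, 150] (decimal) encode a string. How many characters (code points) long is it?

Byte at offset 0: 0x29 = 00101001 → 1-byte char (#1). Advance 1.
Byte at offset 1: 0xF0 = 11110000 → 4-byte char (#2). Advance 4.
Byte at offset 5: 0xF0 = 11110000 → 4-byte char (#3). Advance 4.
Byte at offset 9: 0xF0 = 11110000 → 4-byte char (#4). Advance 4.
Byte at offset 13: 0xF2 = 11110010 → 4-byte char (#5). Advance 4.
Reached end at offset 17 after 5 code points.

5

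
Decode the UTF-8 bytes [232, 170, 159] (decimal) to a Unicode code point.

Leading byte 0xE8 = 11101000 matches 1110xxxx → 3-byte sequence.
Byte 1: 0xE8 = 11101000, payload 1000 (4 bits).
Byte 2: 0xAA = 10101010 (10xxxxxx ✓), payload 101010.
Byte 3: 0x9F = 10011111 (10xxxxxx ✓), payload 011111.
Concatenate: 1000101010011111 = 0x8A9F (16 bits → U+8A9F).

U+8A9F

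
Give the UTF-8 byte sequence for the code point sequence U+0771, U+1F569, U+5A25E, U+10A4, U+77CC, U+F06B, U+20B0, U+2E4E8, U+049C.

DD B1 F0 9F 95 A9 F1 9A 89 9E E1 82 A4 E7 9F 8C EF 81 AB E2 82 B0 F0 AE 93 A8 D2 9C

U+0771: 2-byte form → DD B1.
U+1F569: 4-byte form → F0 9F 95 A9.
U+5A25E: 4-byte form → F1 9A 89 9E.
U+10A4: 3-byte form → E1 82 A4.
U+77CC: 3-byte form → E7 9F 8C.
U+F06B: 3-byte form → EF 81 AB.
U+20B0: 3-byte form → E2 82 B0.
U+2E4E8: 4-byte form → F0 AE 93 A8.
U+049C: 2-byte form → D2 9C.
Concatenated (28 bytes): DD B1 F0 9F 95 A9 F1 9A 89 9E E1 82 A4 E7 9F 8C EF 81 AB E2 82 B0 F0 AE 93 A8 D2 9C.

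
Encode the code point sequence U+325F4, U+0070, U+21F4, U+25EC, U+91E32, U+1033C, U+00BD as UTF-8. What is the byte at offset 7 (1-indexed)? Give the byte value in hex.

1-indexed offset 7 is 0-indexed offset 6.
U+325F4 → 4-byte form F0 B2 97 B4 at offsets 0–3.
U+0070 → 1-byte form 70 at offsets 4–4.
U+21F4 → 3-byte form E2 87 B4 at offsets 5–7.
Offset 6 falls in char 3's range; it's byte 2 of E2 87 B4 = 0x87.

0x87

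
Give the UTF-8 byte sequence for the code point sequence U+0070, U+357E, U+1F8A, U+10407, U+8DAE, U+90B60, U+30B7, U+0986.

U+0070: 1-byte form → 70.
U+357E: 3-byte form → E3 95 BE.
U+1F8A: 3-byte form → E1 BE 8A.
U+10407: 4-byte form → F0 90 90 87.
U+8DAE: 3-byte form → E8 B6 AE.
U+90B60: 4-byte form → F2 90 AD A0.
U+30B7: 3-byte form → E3 82 B7.
U+0986: 3-byte form → E0 A6 86.
Concatenated (24 bytes): 70 E3 95 BE E1 BE 8A F0 90 90 87 E8 B6 AE F2 90 AD A0 E3 82 B7 E0 A6 86.

70 E3 95 BE E1 BE 8A F0 90 90 87 E8 B6 AE F2 90 AD A0 E3 82 B7 E0 A6 86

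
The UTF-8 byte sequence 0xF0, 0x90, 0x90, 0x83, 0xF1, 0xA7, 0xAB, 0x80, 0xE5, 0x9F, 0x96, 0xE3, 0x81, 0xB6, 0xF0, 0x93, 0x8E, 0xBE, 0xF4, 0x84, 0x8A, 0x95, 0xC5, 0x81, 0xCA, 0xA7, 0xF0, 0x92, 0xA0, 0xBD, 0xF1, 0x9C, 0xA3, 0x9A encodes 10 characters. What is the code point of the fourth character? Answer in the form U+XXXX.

U+3076

Offset 0: leading byte 0xF0 = 11110000 → 4-byte char #1 = F0 90 90 83.
Offset 4: leading byte 0xF1 = 11110001 → 4-byte char #2 = F1 A7 AB 80.
Offset 8: leading byte 0xE5 = 11100101 → 3-byte char #3 = E5 9F 96.
Offset 11: leading byte 0xE3 = 11100011 → 3-byte char #4 = E3 81 B6.
Leading byte 0xE3 = 11100011 matches 1110xxxx → 3-byte sequence.
Byte 1: 0xE3 = 11100011, payload 0011 (4 bits).
Byte 2: 0x81 = 10000001 (10xxxxxx ✓), payload 000001.
Byte 3: 0xB6 = 10110110 (10xxxxxx ✓), payload 110110.
Concatenate: 0011000001110110 = 0x3076 (16 bits → U+3076).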